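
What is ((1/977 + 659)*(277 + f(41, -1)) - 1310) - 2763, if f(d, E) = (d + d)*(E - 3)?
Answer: -36815365/977 ≈ -37682.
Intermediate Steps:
f(d, E) = 2*d*(-3 + E) (f(d, E) = (2*d)*(-3 + E) = 2*d*(-3 + E))
((1/977 + 659)*(277 + f(41, -1)) - 1310) - 2763 = ((1/977 + 659)*(277 + 2*41*(-3 - 1)) - 1310) - 2763 = ((1/977 + 659)*(277 + 2*41*(-4)) - 1310) - 2763 = (643844*(277 - 328)/977 - 1310) - 2763 = ((643844/977)*(-51) - 1310) - 2763 = (-32836044/977 - 1310) - 2763 = -34115914/977 - 2763 = -36815365/977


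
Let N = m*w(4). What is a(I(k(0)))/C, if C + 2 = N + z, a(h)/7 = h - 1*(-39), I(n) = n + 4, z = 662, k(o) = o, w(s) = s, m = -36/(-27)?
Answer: 903/1996 ≈ 0.45240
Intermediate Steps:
m = 4/3 (m = -36*(-1/27) = 4/3 ≈ 1.3333)
N = 16/3 (N = (4/3)*4 = 16/3 ≈ 5.3333)
I(n) = 4 + n
a(h) = 273 + 7*h (a(h) = 7*(h - 1*(-39)) = 7*(h + 39) = 7*(39 + h) = 273 + 7*h)
C = 1996/3 (C = -2 + (16/3 + 662) = -2 + 2002/3 = 1996/3 ≈ 665.33)
a(I(k(0)))/C = (273 + 7*(4 + 0))/(1996/3) = (273 + 7*4)*(3/1996) = (273 + 28)*(3/1996) = 301*(3/1996) = 903/1996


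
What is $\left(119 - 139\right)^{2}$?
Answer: $400$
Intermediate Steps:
$\left(119 - 139\right)^{2} = \left(-20\right)^{2} = 400$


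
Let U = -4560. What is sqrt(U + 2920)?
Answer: 2*I*sqrt(410) ≈ 40.497*I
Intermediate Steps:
sqrt(U + 2920) = sqrt(-4560 + 2920) = sqrt(-1640) = 2*I*sqrt(410)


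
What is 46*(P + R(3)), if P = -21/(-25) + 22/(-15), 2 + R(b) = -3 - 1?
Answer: -22862/75 ≈ -304.83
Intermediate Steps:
R(b) = -6 (R(b) = -2 + (-3 - 1) = -2 - 4 = -6)
P = -47/75 (P = -21*(-1/25) + 22*(-1/15) = 21/25 - 22/15 = -47/75 ≈ -0.62667)
46*(P + R(3)) = 46*(-47/75 - 6) = 46*(-497/75) = -22862/75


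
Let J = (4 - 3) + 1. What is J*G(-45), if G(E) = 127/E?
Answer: -254/45 ≈ -5.6444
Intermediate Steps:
J = 2 (J = 1 + 1 = 2)
J*G(-45) = 2*(127/(-45)) = 2*(127*(-1/45)) = 2*(-127/45) = -254/45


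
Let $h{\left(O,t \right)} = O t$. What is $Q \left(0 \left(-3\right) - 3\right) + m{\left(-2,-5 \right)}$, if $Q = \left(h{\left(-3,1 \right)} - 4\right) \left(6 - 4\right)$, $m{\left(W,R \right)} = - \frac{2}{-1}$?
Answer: $44$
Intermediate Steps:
$m{\left(W,R \right)} = 2$ ($m{\left(W,R \right)} = \left(-2\right) \left(-1\right) = 2$)
$Q = -14$ ($Q = \left(\left(-3\right) 1 - 4\right) \left(6 - 4\right) = \left(-3 - 4\right) 2 = \left(-7\right) 2 = -14$)
$Q \left(0 \left(-3\right) - 3\right) + m{\left(-2,-5 \right)} = - 14 \left(0 \left(-3\right) - 3\right) + 2 = - 14 \left(0 - 3\right) + 2 = \left(-14\right) \left(-3\right) + 2 = 42 + 2 = 44$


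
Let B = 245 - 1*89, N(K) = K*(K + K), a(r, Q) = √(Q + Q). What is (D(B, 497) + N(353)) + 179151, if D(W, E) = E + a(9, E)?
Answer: 428866 + √994 ≈ 4.2890e+5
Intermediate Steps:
a(r, Q) = √2*√Q (a(r, Q) = √(2*Q) = √2*√Q)
N(K) = 2*K² (N(K) = K*(2*K) = 2*K²)
B = 156 (B = 245 - 89 = 156)
D(W, E) = E + √2*√E
(D(B, 497) + N(353)) + 179151 = ((497 + √2*√497) + 2*353²) + 179151 = ((497 + √994) + 2*124609) + 179151 = ((497 + √994) + 249218) + 179151 = (249715 + √994) + 179151 = 428866 + √994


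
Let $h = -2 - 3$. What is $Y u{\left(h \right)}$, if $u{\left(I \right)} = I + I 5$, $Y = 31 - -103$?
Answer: $-4020$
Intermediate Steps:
$Y = 134$ ($Y = 31 + 103 = 134$)
$h = -5$ ($h = -2 - 3 = -5$)
$u{\left(I \right)} = 6 I$ ($u{\left(I \right)} = I + 5 I = 6 I$)
$Y u{\left(h \right)} = 134 \cdot 6 \left(-5\right) = 134 \left(-30\right) = -4020$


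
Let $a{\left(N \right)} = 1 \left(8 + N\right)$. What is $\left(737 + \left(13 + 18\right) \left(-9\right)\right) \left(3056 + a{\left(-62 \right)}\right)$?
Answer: $1374916$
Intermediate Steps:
$a{\left(N \right)} = 8 + N$
$\left(737 + \left(13 + 18\right) \left(-9\right)\right) \left(3056 + a{\left(-62 \right)}\right) = \left(737 + \left(13 + 18\right) \left(-9\right)\right) \left(3056 + \left(8 - 62\right)\right) = \left(737 + 31 \left(-9\right)\right) \left(3056 - 54\right) = \left(737 - 279\right) 3002 = 458 \cdot 3002 = 1374916$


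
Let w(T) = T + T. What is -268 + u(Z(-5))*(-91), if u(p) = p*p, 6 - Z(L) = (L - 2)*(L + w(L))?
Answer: -892159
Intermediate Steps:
w(T) = 2*T
Z(L) = 6 - 3*L*(-2 + L) (Z(L) = 6 - (L - 2)*(L + 2*L) = 6 - (-2 + L)*3*L = 6 - 3*L*(-2 + L))
u(p) = p²
-268 + u(Z(-5))*(-91) = -268 + (6 - 3*(-5)² + 6*(-5))²*(-91) = -268 + (6 - 3*25 - 30)²*(-91) = -268 + (6 - 75 - 30)²*(-91) = -268 + (-99)²*(-91) = -268 + 9801*(-91) = -268 - 891891 = -892159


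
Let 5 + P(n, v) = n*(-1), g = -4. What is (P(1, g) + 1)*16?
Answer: -80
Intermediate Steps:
P(n, v) = -5 - n (P(n, v) = -5 + n*(-1) = -5 - n)
(P(1, g) + 1)*16 = ((-5 - 1*1) + 1)*16 = ((-5 - 1) + 1)*16 = (-6 + 1)*16 = -5*16 = -80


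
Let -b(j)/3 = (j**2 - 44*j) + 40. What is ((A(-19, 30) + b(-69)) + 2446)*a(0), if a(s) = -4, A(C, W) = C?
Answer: 84336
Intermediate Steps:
b(j) = -120 - 3*j**2 + 132*j (b(j) = -3*((j**2 - 44*j) + 40) = -3*(40 + j**2 - 44*j) = -120 - 3*j**2 + 132*j)
((A(-19, 30) + b(-69)) + 2446)*a(0) = ((-19 + (-120 - 3*(-69)**2 + 132*(-69))) + 2446)*(-4) = ((-19 + (-120 - 3*4761 - 9108)) + 2446)*(-4) = ((-19 + (-120 - 14283 - 9108)) + 2446)*(-4) = ((-19 - 23511) + 2446)*(-4) = (-23530 + 2446)*(-4) = -21084*(-4) = 84336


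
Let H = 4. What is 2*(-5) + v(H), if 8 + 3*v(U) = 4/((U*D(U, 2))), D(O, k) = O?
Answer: -151/12 ≈ -12.583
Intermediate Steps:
v(U) = -8/3 + 4/(3*U²) (v(U) = -8/3 + (4/((U*U)))/3 = -8/3 + (4/(U²))/3 = -8/3 + (4/U²)/3 = -8/3 + 4/(3*U²))
2*(-5) + v(H) = 2*(-5) + (-8/3 + (4/3)/4²) = -10 + (-8/3 + (4/3)*(1/16)) = -10 + (-8/3 + 1/12) = -10 - 31/12 = -151/12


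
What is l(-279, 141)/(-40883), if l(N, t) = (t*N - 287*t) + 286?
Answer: 79520/40883 ≈ 1.9451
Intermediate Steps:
l(N, t) = 286 - 287*t + N*t (l(N, t) = (N*t - 287*t) + 286 = (-287*t + N*t) + 286 = 286 - 287*t + N*t)
l(-279, 141)/(-40883) = (286 - 287*141 - 279*141)/(-40883) = (286 - 40467 - 39339)*(-1/40883) = -79520*(-1/40883) = 79520/40883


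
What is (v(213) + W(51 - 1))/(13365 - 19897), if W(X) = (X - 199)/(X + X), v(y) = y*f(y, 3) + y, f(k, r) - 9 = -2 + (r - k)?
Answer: 4302749/653200 ≈ 6.5872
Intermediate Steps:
f(k, r) = 7 + r - k (f(k, r) = 9 + (-2 + (r - k)) = 9 + (-2 + r - k) = 7 + r - k)
v(y) = y + y*(10 - y) (v(y) = y*(7 + 3 - y) + y = y*(10 - y) + y = y + y*(10 - y))
W(X) = (-199 + X)/(2*X) (W(X) = (-199 + X)/((2*X)) = (-199 + X)*(1/(2*X)) = (-199 + X)/(2*X))
(v(213) + W(51 - 1))/(13365 - 19897) = (213*(11 - 1*213) + (-199 + (51 - 1))/(2*(51 - 1)))/(13365 - 19897) = (213*(11 - 213) + (1/2)*(-199 + 50)/50)/(-6532) = (213*(-202) + (1/2)*(1/50)*(-149))*(-1/6532) = (-43026 - 149/100)*(-1/6532) = -4302749/100*(-1/6532) = 4302749/653200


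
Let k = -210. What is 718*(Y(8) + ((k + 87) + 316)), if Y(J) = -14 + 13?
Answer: 137856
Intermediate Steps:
Y(J) = -1
718*(Y(8) + ((k + 87) + 316)) = 718*(-1 + ((-210 + 87) + 316)) = 718*(-1 + (-123 + 316)) = 718*(-1 + 193) = 718*192 = 137856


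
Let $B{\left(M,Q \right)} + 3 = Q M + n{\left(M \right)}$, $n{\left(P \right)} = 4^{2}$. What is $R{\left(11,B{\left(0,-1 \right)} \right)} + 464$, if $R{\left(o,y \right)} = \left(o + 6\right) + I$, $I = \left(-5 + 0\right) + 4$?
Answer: $480$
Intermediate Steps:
$n{\left(P \right)} = 16$
$I = -1$ ($I = -5 + 4 = -1$)
$B{\left(M,Q \right)} = 13 + M Q$ ($B{\left(M,Q \right)} = -3 + \left(Q M + 16\right) = -3 + \left(M Q + 16\right) = -3 + \left(16 + M Q\right) = 13 + M Q$)
$R{\left(o,y \right)} = 5 + o$ ($R{\left(o,y \right)} = \left(o + 6\right) - 1 = \left(6 + o\right) - 1 = 5 + o$)
$R{\left(11,B{\left(0,-1 \right)} \right)} + 464 = \left(5 + 11\right) + 464 = 16 + 464 = 480$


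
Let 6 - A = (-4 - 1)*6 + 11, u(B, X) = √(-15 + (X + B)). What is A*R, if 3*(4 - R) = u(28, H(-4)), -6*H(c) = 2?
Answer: 100 - 25*√114/9 ≈ 70.341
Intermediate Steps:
H(c) = -⅓ (H(c) = -⅙*2 = -⅓)
u(B, X) = √(-15 + B + X) (u(B, X) = √(-15 + (B + X)) = √(-15 + B + X))
R = 4 - √114/9 (R = 4 - √(-15 + 28 - ⅓)/3 = 4 - √114/9 ≈ 2.8137)
A = 25 (A = 6 - ((-4 - 1)*6 + 11) = 6 - (-5*6 + 11) = 6 - (-30 + 11) = 6 - 1*(-19) = 6 + 19 = 25)
A*R = 25*(4 - √114/9) = 100 - 25*√114/9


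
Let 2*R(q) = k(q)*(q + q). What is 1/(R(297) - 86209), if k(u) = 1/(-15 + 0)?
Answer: -5/431144 ≈ -1.1597e-5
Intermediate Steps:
k(u) = -1/15 (k(u) = 1/(-15) = -1/15)
R(q) = -q/15 (R(q) = (-(q + q)/15)/2 = (-2*q/15)/2 = -q/15)
1/(R(297) - 86209) = 1/(-1/15*297 - 86209) = 1/(-99/5 - 86209) = 1/(-431144/5) = -5/431144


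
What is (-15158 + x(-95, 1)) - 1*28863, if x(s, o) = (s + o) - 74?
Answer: -44189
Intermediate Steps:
x(s, o) = -74 + o + s (x(s, o) = (o + s) - 74 = -74 + o + s)
(-15158 + x(-95, 1)) - 1*28863 = (-15158 + (-74 + 1 - 95)) - 1*28863 = (-15158 - 168) - 28863 = -15326 - 28863 = -44189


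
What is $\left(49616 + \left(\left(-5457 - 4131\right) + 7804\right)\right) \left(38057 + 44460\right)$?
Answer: $3946953144$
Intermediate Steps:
$\left(49616 + \left(\left(-5457 - 4131\right) + 7804\right)\right) \left(38057 + 44460\right) = \left(49616 + \left(\left(-5457 - 4131\right) + 7804\right)\right) 82517 = \left(49616 + \left(-9588 + 7804\right)\right) 82517 = \left(49616 - 1784\right) 82517 = 47832 \cdot 82517 = 3946953144$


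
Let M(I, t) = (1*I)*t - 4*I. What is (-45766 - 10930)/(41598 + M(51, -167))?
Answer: -56696/32877 ≈ -1.7245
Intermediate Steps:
M(I, t) = -4*I + I*t (M(I, t) = I*t - 4*I = -4*I + I*t)
(-45766 - 10930)/(41598 + M(51, -167)) = (-45766 - 10930)/(41598 + 51*(-4 - 167)) = -56696/(41598 + 51*(-171)) = -56696/(41598 - 8721) = -56696/32877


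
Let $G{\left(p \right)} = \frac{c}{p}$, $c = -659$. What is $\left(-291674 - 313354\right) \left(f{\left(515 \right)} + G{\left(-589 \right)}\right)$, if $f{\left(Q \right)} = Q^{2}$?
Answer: $- \frac{94516375429152}{589} \approx -1.6047 \cdot 10^{11}$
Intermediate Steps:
$G{\left(p \right)} = - \frac{659}{p}$
$\left(-291674 - 313354\right) \left(f{\left(515 \right)} + G{\left(-589 \right)}\right) = \left(-291674 - 313354\right) \left(515^{2} - \frac{659}{-589}\right) = - 605028 \left(265225 - - \frac{659}{589}\right) = - 605028 \left(265225 + \frac{659}{589}\right) = \left(-605028\right) \frac{156218184}{589} = - \frac{94516375429152}{589}$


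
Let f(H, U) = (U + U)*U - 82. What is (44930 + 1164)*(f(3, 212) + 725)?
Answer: 4172935914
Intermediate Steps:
f(H, U) = -82 + 2*U² (f(H, U) = (2*U)*U - 82 = 2*U² - 82 = -82 + 2*U²)
(44930 + 1164)*(f(3, 212) + 725) = (44930 + 1164)*((-82 + 2*212²) + 725) = 46094*((-82 + 2*44944) + 725) = 46094*((-82 + 89888) + 725) = 46094*(89806 + 725) = 46094*90531 = 4172935914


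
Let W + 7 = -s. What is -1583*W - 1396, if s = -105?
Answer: -156530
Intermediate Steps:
W = 98 (W = -7 - 1*(-105) = -7 + 105 = 98)
-1583*W - 1396 = -1583*98 - 1396 = -155134 - 1396 = -156530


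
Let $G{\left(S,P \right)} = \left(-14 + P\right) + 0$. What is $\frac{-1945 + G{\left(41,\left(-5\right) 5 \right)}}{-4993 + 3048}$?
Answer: $\frac{1984}{1945} \approx 1.0201$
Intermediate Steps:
$G{\left(S,P \right)} = -14 + P$
$\frac{-1945 + G{\left(41,\left(-5\right) 5 \right)}}{-4993 + 3048} = \frac{-1945 - 39}{-4993 + 3048} = \frac{-1945 - 39}{-1945} = \left(-1945 - 39\right) \left(- \frac{1}{1945}\right) = \left(-1984\right) \left(- \frac{1}{1945}\right) = \frac{1984}{1945}$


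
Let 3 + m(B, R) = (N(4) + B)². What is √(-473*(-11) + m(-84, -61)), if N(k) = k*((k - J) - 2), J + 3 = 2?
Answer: 4*√649 ≈ 101.90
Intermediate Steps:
J = -1 (J = -3 + 2 = -1)
N(k) = k*(-1 + k) (N(k) = k*((k - 1*(-1)) - 2) = k*((k + 1) - 2) = k*((1 + k) - 2) = k*(-1 + k))
m(B, R) = -3 + (12 + B)² (m(B, R) = -3 + (4*(-1 + 4) + B)² = -3 + (4*3 + B)² = -3 + (12 + B)²)
√(-473*(-11) + m(-84, -61)) = √(-473*(-11) + (-3 + (12 - 84)²)) = √(5203 + (-3 + (-72)²)) = √(5203 + (-3 + 5184)) = √(5203 + 5181) = √10384 = 4*√649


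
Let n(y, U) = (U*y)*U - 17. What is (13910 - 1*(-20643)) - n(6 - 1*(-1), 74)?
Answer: -3762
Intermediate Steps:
n(y, U) = -17 + y*U**2 (n(y, U) = y*U**2 - 17 = -17 + y*U**2)
(13910 - 1*(-20643)) - n(6 - 1*(-1), 74) = (13910 - 1*(-20643)) - (-17 + (6 - 1*(-1))*74**2) = (13910 + 20643) - (-17 + (6 + 1)*5476) = 34553 - (-17 + 7*5476) = 34553 - (-17 + 38332) = 34553 - 1*38315 = 34553 - 38315 = -3762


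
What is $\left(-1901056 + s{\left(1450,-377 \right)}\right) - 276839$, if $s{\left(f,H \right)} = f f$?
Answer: $-75395$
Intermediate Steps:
$s{\left(f,H \right)} = f^{2}$
$\left(-1901056 + s{\left(1450,-377 \right)}\right) - 276839 = \left(-1901056 + 1450^{2}\right) - 276839 = \left(-1901056 + 2102500\right) - 276839 = 201444 - 276839 = -75395$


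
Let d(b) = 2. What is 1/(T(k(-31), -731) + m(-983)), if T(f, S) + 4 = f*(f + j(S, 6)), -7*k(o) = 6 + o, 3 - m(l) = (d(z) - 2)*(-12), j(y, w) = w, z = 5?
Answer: 49/1626 ≈ 0.030135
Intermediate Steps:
m(l) = 3 (m(l) = 3 - (2 - 2)*(-12) = 3 - 0*(-12) = 3 - 1*0 = 3 + 0 = 3)
k(o) = -6/7 - o/7 (k(o) = -(6 + o)/7 = -6/7 - o/7)
T(f, S) = -4 + f*(6 + f) (T(f, S) = -4 + f*(f + 6) = -4 + f*(6 + f))
1/(T(k(-31), -731) + m(-983)) = 1/((-4 + (-6/7 - ⅐*(-31))² + 6*(-6/7 - ⅐*(-31))) + 3) = 1/((-4 + (-6/7 + 31/7)² + 6*(-6/7 + 31/7)) + 3) = 1/((-4 + (25/7)² + 6*(25/7)) + 3) = 1/((-4 + 625/49 + 150/7) + 3) = 1/(1479/49 + 3) = 1/(1626/49) = 49/1626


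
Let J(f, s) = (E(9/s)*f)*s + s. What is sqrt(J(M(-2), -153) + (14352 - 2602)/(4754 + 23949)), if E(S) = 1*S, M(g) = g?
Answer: I*sqrt(140543177489)/28703 ≈ 13.061*I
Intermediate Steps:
E(S) = S
J(f, s) = s + 9*f (J(f, s) = ((9/s)*f)*s + s = (9*f/s)*s + s = 9*f + s = s + 9*f)
sqrt(J(M(-2), -153) + (14352 - 2602)/(4754 + 23949)) = sqrt((-153 + 9*(-2)) + (14352 - 2602)/(4754 + 23949)) = sqrt((-153 - 18) + 11750/28703) = sqrt(-171 + 11750*(1/28703)) = sqrt(-171 + 11750/28703) = sqrt(-4896463/28703) = I*sqrt(140543177489)/28703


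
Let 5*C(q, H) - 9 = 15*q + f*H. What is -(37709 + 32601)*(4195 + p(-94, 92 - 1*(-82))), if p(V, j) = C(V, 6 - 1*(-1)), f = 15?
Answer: -276726098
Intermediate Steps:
C(q, H) = 9/5 + 3*H + 3*q (C(q, H) = 9/5 + (15*q + 15*H)/5 = 9/5 + (15*H + 15*q)/5 = 9/5 + (3*H + 3*q) = 9/5 + 3*H + 3*q)
p(V, j) = 114/5 + 3*V (p(V, j) = 9/5 + 3*(6 - 1*(-1)) + 3*V = 9/5 + 3*(6 + 1) + 3*V = 9/5 + 3*7 + 3*V = 9/5 + 21 + 3*V = 114/5 + 3*V)
-(37709 + 32601)*(4195 + p(-94, 92 - 1*(-82))) = -(37709 + 32601)*(4195 + (114/5 + 3*(-94))) = -70310*(4195 + (114/5 - 282)) = -70310*(4195 - 1296/5) = -70310*19679/5 = -1*276726098 = -276726098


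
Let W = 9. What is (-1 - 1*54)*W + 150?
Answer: -345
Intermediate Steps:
(-1 - 1*54)*W + 150 = (-1 - 1*54)*9 + 150 = (-1 - 54)*9 + 150 = -55*9 + 150 = -495 + 150 = -345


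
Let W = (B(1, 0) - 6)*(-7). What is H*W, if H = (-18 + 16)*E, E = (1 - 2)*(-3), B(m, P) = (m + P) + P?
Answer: -210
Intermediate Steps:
B(m, P) = m + 2*P (B(m, P) = (P + m) + P = m + 2*P)
W = 35 (W = ((1 + 2*0) - 6)*(-7) = ((1 + 0) - 6)*(-7) = (1 - 6)*(-7) = -5*(-7) = 35)
E = 3 (E = -1*(-3) = 3)
H = -6 (H = (-18 + 16)*3 = -2*3 = -6)
H*W = -6*35 = -210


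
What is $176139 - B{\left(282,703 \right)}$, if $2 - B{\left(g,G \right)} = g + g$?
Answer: $176701$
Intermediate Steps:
$B{\left(g,G \right)} = 2 - 2 g$ ($B{\left(g,G \right)} = 2 - \left(g + g\right) = 2 - 2 g$)
$176139 - B{\left(282,703 \right)} = 176139 - \left(2 - 564\right) = 176139 - -562 = 176139 + 562 = 176701$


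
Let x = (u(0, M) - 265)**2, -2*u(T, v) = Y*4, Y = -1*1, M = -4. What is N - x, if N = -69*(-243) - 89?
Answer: -52491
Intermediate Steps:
Y = -1
N = 16678 (N = 16767 - 89 = 16678)
u(T, v) = 2 (u(T, v) = -(-1)*4/2 = -1/2*(-4) = 2)
x = 69169 (x = (2 - 265)**2 = (-263)**2 = 69169)
N - x = 16678 - 1*69169 = 16678 - 69169 = -52491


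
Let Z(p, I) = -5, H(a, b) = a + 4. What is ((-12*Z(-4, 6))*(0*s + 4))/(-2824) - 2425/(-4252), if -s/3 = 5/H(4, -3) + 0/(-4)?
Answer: 728465/1500956 ≈ 0.48533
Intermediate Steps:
H(a, b) = 4 + a
s = -15/8 (s = -3*(5/(4 + 4) + 0/(-4)) = -3*(5/8 + 0*(-1/4)) = -3*(5*(1/8) + 0) = -3*(5/8 + 0) = -3*5/8 = -15/8 ≈ -1.8750)
((-12*Z(-4, 6))*(0*s + 4))/(-2824) - 2425/(-4252) = ((-12*(-5))*(0*(-15/8) + 4))/(-2824) - 2425/(-4252) = (60*(0 + 4))*(-1/2824) - 2425*(-1/4252) = (60*4)*(-1/2824) + 2425/4252 = 240*(-1/2824) + 2425/4252 = -30/353 + 2425/4252 = 728465/1500956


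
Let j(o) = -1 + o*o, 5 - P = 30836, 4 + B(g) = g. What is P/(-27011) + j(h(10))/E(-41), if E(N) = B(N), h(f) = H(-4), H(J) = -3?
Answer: 1171307/1215495 ≈ 0.96365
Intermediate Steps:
B(g) = -4 + g
h(f) = -3
E(N) = -4 + N
P = -30831 (P = 5 - 1*30836 = 5 - 30836 = -30831)
j(o) = -1 + o²
P/(-27011) + j(h(10))/E(-41) = -30831/(-27011) + (-1 + (-3)²)/(-4 - 41) = -30831*(-1/27011) + (-1 + 9)/(-45) = 30831/27011 + 8*(-1/45) = 30831/27011 - 8/45 = 1171307/1215495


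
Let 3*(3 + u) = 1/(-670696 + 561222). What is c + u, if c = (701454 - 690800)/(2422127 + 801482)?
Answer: -3172616560615/1058704114998 ≈ -2.9967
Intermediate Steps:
c = 10654/3223609 ≈ 0.0033050
u = -985267/328422 (u = -3 + 1/(3*(-670696 + 561222)) = -3 + (⅓)/(-109474) = -3 + (⅓)*(-1/109474) = -3 - 1/328422 = -985267/328422 ≈ -3.0000)
c + u = 10654/3223609 - 985267/328422 = -3172616560615/1058704114998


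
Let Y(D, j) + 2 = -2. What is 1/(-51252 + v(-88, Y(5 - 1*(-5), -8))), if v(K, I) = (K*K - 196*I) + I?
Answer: -1/42728 ≈ -2.3404e-5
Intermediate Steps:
Y(D, j) = -4 (Y(D, j) = -2 - 2 = -4)
v(K, I) = K**2 - 195*I (v(K, I) = (K**2 - 196*I) + I = K**2 - 195*I)
1/(-51252 + v(-88, Y(5 - 1*(-5), -8))) = 1/(-51252 + ((-88)**2 - 195*(-4))) = 1/(-51252 + (7744 + 780)) = 1/(-51252 + 8524) = 1/(-42728) = -1/42728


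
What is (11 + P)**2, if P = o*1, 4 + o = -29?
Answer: 484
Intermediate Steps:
o = -33 (o = -4 - 29 = -33)
P = -33 (P = -33*1 = -33)
(11 + P)**2 = (11 - 33)**2 = (-22)**2 = 484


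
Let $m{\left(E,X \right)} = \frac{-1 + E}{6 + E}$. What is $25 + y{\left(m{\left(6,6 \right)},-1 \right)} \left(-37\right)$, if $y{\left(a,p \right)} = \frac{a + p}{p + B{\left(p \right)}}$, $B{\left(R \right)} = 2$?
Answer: $\frac{559}{12} \approx 46.583$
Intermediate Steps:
$m{\left(E,X \right)} = \frac{-1 + E}{6 + E}$
$y{\left(a,p \right)} = \frac{a + p}{2 + p}$ ($y{\left(a,p \right)} = \frac{a + p}{p + 2} = \frac{a + p}{2 + p}$)
$25 + y{\left(m{\left(6,6 \right)},-1 \right)} \left(-37\right) = 25 + \frac{\frac{-1 + 6}{6 + 6} - 1}{2 - 1} \left(-37\right) = 25 + \frac{\frac{1}{12} \cdot 5 - 1}{1} \left(-37\right) = 25 + 1 \left(\frac{1}{12} \cdot 5 - 1\right) \left(-37\right) = 25 + 1 \left(\frac{5}{12} - 1\right) \left(-37\right) = 25 + 1 \left(- \frac{7}{12}\right) \left(-37\right) = 25 - - \frac{259}{12} = 25 + \frac{259}{12} = \frac{559}{12}$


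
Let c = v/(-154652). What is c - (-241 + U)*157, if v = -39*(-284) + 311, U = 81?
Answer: 3884846853/154652 ≈ 25120.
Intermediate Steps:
v = 11387 (v = 11076 + 311 = 11387)
c = -11387/154652 (c = 11387/(-154652) = 11387*(-1/154652) = -11387/154652 ≈ -0.073630)
c - (-241 + U)*157 = -11387/154652 - (-241 + 81)*157 = -11387/154652 - (-160)*157 = -11387/154652 - 1*(-25120) = -11387/154652 + 25120 = 3884846853/154652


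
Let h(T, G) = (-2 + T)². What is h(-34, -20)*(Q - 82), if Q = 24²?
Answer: 640224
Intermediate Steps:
Q = 576
h(-34, -20)*(Q - 82) = (-2 - 34)²*(576 - 82) = (-36)²*494 = 1296*494 = 640224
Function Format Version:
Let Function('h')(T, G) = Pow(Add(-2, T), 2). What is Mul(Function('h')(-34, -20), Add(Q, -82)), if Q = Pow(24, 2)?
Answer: 640224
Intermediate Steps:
Q = 576
Mul(Function('h')(-34, -20), Add(Q, -82)) = Mul(Pow(Add(-2, -34), 2), Add(576, -82)) = Mul(Pow(-36, 2), 494) = Mul(1296, 494) = 640224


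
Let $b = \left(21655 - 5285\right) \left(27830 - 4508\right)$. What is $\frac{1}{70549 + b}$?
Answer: $\frac{1}{381851689} \approx 2.6188 \cdot 10^{-9}$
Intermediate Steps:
$b = 381781140$ ($b = 16370 \cdot 23322 = 381781140$)
$\frac{1}{70549 + b} = \frac{1}{70549 + 381781140} = \frac{1}{381851689}$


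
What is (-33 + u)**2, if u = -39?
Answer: 5184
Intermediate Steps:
(-33 + u)**2 = (-33 - 39)**2 = (-72)**2 = 5184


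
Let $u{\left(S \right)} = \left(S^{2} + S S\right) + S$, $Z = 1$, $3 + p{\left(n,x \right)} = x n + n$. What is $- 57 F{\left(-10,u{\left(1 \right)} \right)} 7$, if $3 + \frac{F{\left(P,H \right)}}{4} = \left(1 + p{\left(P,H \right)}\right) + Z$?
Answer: $70224$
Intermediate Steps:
$p{\left(n,x \right)} = -3 + n + n x$ ($p{\left(n,x \right)} = -3 + \left(x n + n\right) = -3 + \left(n x + n\right) = -3 + \left(n + n x\right) = -3 + n + n x$)
$u{\left(S \right)} = S + 2 S^{2}$ ($u{\left(S \right)} = \left(S^{2} + S^{2}\right) + S = 2 S^{2} + S = S + 2 S^{2}$)
$F{\left(P,H \right)} = -16 + 4 P + 4 H P$ ($F{\left(P,H \right)} = -12 + 4 \left(\left(1 + \left(-3 + P + P H\right)\right) + 1\right) = -12 + 4 \left(\left(1 + \left(-3 + P + H P\right)\right) + 1\right) = -12 + 4 \left(\left(-2 + P + H P\right) + 1\right) = -12 + 4 \left(-1 + P + H P\right) = -12 + \left(-4 + 4 P + 4 H P\right) = -16 + 4 P + 4 H P$)
$- 57 F{\left(-10,u{\left(1 \right)} \right)} 7 = - 57 \left(-16 + 4 \left(-10\right) + 4 \cdot 1 \left(1 + 2 \cdot 1\right) \left(-10\right)\right) 7 = - 57 \left(-16 - 40 + 4 \cdot 1 \left(1 + 2\right) \left(-10\right)\right) 7 = - 57 \left(-16 - 40 + 4 \cdot 1 \cdot 3 \left(-10\right)\right) 7 = - 57 \left(-16 - 40 + 4 \cdot 3 \left(-10\right)\right) 7 = - 57 \left(-16 - 40 - 120\right) 7 = \left(-57\right) \left(-176\right) 7 = 10032 \cdot 7 = 70224$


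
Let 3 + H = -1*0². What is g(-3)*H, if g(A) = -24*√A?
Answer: 72*I*√3 ≈ 124.71*I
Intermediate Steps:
H = -3 (H = -3 - 1*0² = -3 - 1*0 = -3 + 0 = -3)
g(-3)*H = -24*I*√3*(-3) = 72*I*√3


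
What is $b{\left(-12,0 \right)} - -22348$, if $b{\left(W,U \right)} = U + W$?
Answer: $22336$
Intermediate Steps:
$b{\left(-12,0 \right)} - -22348 = \left(0 - 12\right) - -22348 = -12 + 22348 = 22336$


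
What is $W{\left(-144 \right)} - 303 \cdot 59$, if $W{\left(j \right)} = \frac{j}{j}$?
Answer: $-17876$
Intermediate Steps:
$W{\left(j \right)} = 1$
$W{\left(-144 \right)} - 303 \cdot 59 = 1 - 303 \cdot 59 = 1 - 17877 = -17876$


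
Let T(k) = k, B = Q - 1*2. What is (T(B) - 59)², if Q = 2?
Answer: 3481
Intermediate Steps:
B = 0 (B = 2 - 1*2 = 2 - 2 = 0)
(T(B) - 59)² = (0 - 59)² = (-59)² = 3481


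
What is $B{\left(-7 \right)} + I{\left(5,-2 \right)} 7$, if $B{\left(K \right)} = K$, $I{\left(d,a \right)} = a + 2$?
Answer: $-7$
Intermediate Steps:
$I{\left(d,a \right)} = 2 + a$
$B{\left(-7 \right)} + I{\left(5,-2 \right)} 7 = -7 + \left(2 - 2\right) 7 = -7 + 0 \cdot 7 = -7 + 0 = -7$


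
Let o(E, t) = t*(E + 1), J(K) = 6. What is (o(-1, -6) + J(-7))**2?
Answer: 36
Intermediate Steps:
o(E, t) = t*(1 + E)
(o(-1, -6) + J(-7))**2 = (-6*(1 - 1) + 6)**2 = (-6*0 + 6)**2 = (0 + 6)**2 = 6**2 = 36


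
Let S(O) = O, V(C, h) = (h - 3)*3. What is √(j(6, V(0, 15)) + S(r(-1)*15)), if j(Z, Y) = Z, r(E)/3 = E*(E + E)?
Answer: 4*√6 ≈ 9.7980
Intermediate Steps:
r(E) = 6*E² (r(E) = 3*(E*(E + E)) = 3*(E*(2*E)) = 3*(2*E²) = 6*E²)
V(C, h) = -9 + 3*h (V(C, h) = (-3 + h)*3 = -9 + 3*h)
√(j(6, V(0, 15)) + S(r(-1)*15)) = √(6 + (6*(-1)²)*15) = √(6 + (6*1)*15) = √(6 + 6*15) = √(6 + 90) = √96 = 4*√6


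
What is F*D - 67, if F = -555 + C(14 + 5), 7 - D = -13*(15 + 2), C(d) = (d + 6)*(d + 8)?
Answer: 27293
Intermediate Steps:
C(d) = (6 + d)*(8 + d)
D = 228 (D = 7 - (-13)*(15 + 2) = 7 - (-13)*17 = 7 - 1*(-221) = 7 + 221 = 228)
F = 120 (F = -555 + (48 + (14 + 5)**2 + 14*(14 + 5)) = -555 + (48 + 19**2 + 14*19) = -555 + (48 + 361 + 266) = -555 + 675 = 120)
F*D - 67 = 120*228 - 67 = 27360 - 67 = 27293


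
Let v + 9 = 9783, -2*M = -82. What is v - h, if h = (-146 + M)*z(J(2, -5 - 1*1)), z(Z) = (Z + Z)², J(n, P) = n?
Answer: 11454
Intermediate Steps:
M = 41 (M = -½*(-82) = 41)
v = 9774 (v = -9 + 9783 = 9774)
z(Z) = 4*Z² (z(Z) = (2*Z)² = 4*Z²)
h = -1680 (h = (-146 + 41)*(4*2²) = -420*4 = -105*16 = -1680)
v - h = 9774 - 1*(-1680) = 9774 + 1680 = 11454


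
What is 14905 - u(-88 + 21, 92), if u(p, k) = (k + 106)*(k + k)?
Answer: -21527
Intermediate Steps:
u(p, k) = 2*k*(106 + k) (u(p, k) = (106 + k)*(2*k) = 2*k*(106 + k))
14905 - u(-88 + 21, 92) = 14905 - 2*92*(106 + 92) = 14905 - 2*92*198 = 14905 - 1*36432 = 14905 - 36432 = -21527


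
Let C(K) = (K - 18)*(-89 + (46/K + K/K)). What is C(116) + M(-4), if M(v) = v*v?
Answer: -248505/29 ≈ -8569.1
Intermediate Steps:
C(K) = (-88 + 46/K)*(-18 + K) (C(K) = (-18 + K)*(-89 + (46/K + 1)) = (-18 + K)*(-89 + (1 + 46/K)) = (-18 + K)*(-88 + 46/K) = (-88 + 46/K)*(-18 + K))
M(v) = v²
C(116) + M(-4) = (1630 - 828/116 - 88*116) + (-4)² = (1630 - 828*1/116 - 10208) + 16 = (1630 - 207/29 - 10208) + 16 = -248969/29 + 16 = -248505/29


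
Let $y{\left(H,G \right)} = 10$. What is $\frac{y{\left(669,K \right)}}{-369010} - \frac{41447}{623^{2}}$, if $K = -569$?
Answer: $- \frac{218546268}{2046049747} \approx -0.10681$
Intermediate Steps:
$\frac{y{\left(669,K \right)}}{-369010} - \frac{41447}{623^{2}} = \frac{10}{-369010} - \frac{41447}{623^{2}} = 10 \left(- \frac{1}{369010}\right) - \frac{41447}{388129} = - \frac{1}{36901} - \frac{5921}{55447} = - \frac{218546268}{2046049747}$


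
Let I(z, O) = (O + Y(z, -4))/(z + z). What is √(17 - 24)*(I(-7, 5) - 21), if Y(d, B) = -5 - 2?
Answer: -146*I*√7/7 ≈ -55.183*I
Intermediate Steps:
Y(d, B) = -7
I(z, O) = (-7 + O)/(2*z) (I(z, O) = (O - 7)/(z + z) = (-7 + O)/((2*z)) = (-7 + O)*(1/(2*z)) = (-7 + O)/(2*z))
√(17 - 24)*(I(-7, 5) - 21) = √(17 - 24)*((½)*(-7 + 5)/(-7) - 21) = √(-7)*((½)*(-⅐)*(-2) - 21) = (I*√7)*(⅐ - 21) = (I*√7)*(-146/7) = -146*I*√7/7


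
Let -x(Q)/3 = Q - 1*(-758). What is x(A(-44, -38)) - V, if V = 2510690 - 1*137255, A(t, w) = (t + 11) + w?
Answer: -2375496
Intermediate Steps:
A(t, w) = 11 + t + w (A(t, w) = (11 + t) + w = 11 + t + w)
x(Q) = -2274 - 3*Q (x(Q) = -3*(Q - 1*(-758)) = -3*(Q + 758) = -3*(758 + Q) = -2274 - 3*Q)
V = 2373435 (V = 2510690 - 137255 = 2373435)
x(A(-44, -38)) - V = (-2274 - 3*(11 - 44 - 38)) - 1*2373435 = (-2274 - 3*(-71)) - 2373435 = (-2274 + 213) - 2373435 = -2061 - 2373435 = -2375496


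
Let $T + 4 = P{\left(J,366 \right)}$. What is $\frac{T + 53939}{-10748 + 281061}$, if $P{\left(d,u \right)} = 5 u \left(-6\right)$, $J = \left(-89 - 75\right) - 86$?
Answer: $\frac{42955}{270313} \approx 0.15891$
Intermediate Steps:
$J = -250$ ($J = \left(-89 - 75\right) - 86 = -164 - 86 = -250$)
$P{\left(d,u \right)} = - 30 u$
$T = -10984$ ($T = -4 - 10980 = -10984$)
$\frac{T + 53939}{-10748 + 281061} = \frac{-10984 + 53939}{-10748 + 281061} = \frac{42955}{270313}$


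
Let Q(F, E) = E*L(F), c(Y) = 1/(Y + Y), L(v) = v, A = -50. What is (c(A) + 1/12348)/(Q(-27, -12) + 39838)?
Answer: -1531/6199004700 ≈ -2.4698e-7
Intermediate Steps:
c(Y) = 1/(2*Y)
Q(F, E) = E*F
(c(A) + 1/12348)/(Q(-27, -12) + 39838) = ((1/2)/(-50) + 1/12348)/(-12*(-27) + 39838) = ((1/2)*(-1/50) + 1/12348)/(324 + 39838) = (-1/100 + 1/12348)/40162 = -1531/154350*1/40162 = -1531/6199004700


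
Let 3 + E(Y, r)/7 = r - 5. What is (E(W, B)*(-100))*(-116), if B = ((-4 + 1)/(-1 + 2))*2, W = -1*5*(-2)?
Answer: -1136800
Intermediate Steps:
W = 10 (W = -5*(-2) = 10)
B = -6 (B = -3/1*2 = -3*1*2 = -3*2 = -6)
E(Y, r) = -56 + 7*r (E(Y, r) = -21 + 7*(r - 5) = -21 + 7*(-5 + r) = -21 + (-35 + 7*r) = -56 + 7*r)
(E(W, B)*(-100))*(-116) = ((-56 + 7*(-6))*(-100))*(-116) = ((-56 - 42)*(-100))*(-116) = -98*(-100)*(-116) = 9800*(-116) = -1136800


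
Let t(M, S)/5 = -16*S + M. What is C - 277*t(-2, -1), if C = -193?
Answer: -19583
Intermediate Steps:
t(M, S) = -80*S + 5*M (t(M, S) = 5*(-16*S + M) = 5*(M - 16*S) = -80*S + 5*M)
C - 277*t(-2, -1) = -193 - 277*(-80*(-1) + 5*(-2)) = -193 - 277*(80 - 10) = -193 - 277*70 = -193 - 19390 = -19583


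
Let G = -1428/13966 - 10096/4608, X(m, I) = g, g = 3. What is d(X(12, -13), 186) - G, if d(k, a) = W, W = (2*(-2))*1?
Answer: -3432511/2011104 ≈ -1.7068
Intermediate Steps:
X(m, I) = 3
W = -4 (W = -4*1 = -4)
d(k, a) = -4
G = -4611905/2011104 (G = -1428*1/13966 - 10096*1/4608 = -714/6983 - 631/288 = -4611905/2011104 ≈ -2.2932)
d(X(12, -13), 186) - G = -4 - 1*(-4611905/2011104) = -4 + 4611905/2011104 = -3432511/2011104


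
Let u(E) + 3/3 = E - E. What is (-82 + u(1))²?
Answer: 6889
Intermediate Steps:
u(E) = -1 (u(E) = -1 + (E - E) = -1 + 0 = -1)
(-82 + u(1))² = (-82 - 1)² = (-83)² = 6889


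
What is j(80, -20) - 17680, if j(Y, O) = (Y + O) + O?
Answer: -17640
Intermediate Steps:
j(Y, O) = Y + 2*O (j(Y, O) = (O + Y) + O = Y + 2*O)
j(80, -20) - 17680 = (80 + 2*(-20)) - 17680 = (80 - 40) - 17680 = 40 - 17680 = -17640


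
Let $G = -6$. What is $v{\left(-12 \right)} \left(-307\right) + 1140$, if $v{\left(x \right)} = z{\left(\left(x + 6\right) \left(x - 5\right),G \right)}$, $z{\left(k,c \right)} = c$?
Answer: $2982$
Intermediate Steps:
$v{\left(x \right)} = -6$
$v{\left(-12 \right)} \left(-307\right) + 1140 = \left(-6\right) \left(-307\right) + 1140 = 1842 + 1140 = 2982$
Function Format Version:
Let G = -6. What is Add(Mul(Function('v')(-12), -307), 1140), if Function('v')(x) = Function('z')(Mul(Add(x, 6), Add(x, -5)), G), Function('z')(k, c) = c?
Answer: 2982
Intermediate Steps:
Function('v')(x) = -6
Add(Mul(Function('v')(-12), -307), 1140) = Add(Mul(-6, -307), 1140) = Add(1842, 1140) = 2982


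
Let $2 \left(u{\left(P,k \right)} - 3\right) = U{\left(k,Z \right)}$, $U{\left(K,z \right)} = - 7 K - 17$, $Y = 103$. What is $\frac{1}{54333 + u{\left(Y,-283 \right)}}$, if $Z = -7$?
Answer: $\frac{1}{55318} \approx 1.8077 \cdot 10^{-5}$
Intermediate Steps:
$U{\left(K,z \right)} = -17 - 7 K$
$u{\left(P,k \right)} = - \frac{11}{2} - \frac{7 k}{2}$ ($u{\left(P,k \right)} = 3 + \frac{-17 - 7 k}{2} = 3 - \left(\frac{17}{2} + \frac{7 k}{2}\right) = - \frac{11}{2} - \frac{7 k}{2}$)
$\frac{1}{54333 + u{\left(Y,-283 \right)}} = \frac{1}{54333 - -985} = \frac{1}{54333 + \left(- \frac{11}{2} + \frac{1981}{2}\right)} = \frac{1}{54333 + 985} = \frac{1}{55318}$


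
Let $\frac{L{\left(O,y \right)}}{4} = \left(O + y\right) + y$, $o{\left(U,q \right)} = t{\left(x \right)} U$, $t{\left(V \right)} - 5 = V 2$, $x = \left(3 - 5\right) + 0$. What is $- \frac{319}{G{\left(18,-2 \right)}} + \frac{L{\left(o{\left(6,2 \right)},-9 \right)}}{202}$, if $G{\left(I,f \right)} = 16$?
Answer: $- \frac{32603}{1616} \approx -20.175$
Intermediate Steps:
$x = -2$ ($x = -2 + 0 = -2$)
$t{\left(V \right)} = 5 + 2 V$ ($t{\left(V \right)} = 5 + V 2 = 5 + 2 V$)
$o{\left(U,q \right)} = U$ ($o{\left(U,q \right)} = \left(5 + 2 \left(-2\right)\right) U = \left(5 - 4\right) U = 1 U = U$)
$L{\left(O,y \right)} = 4 O + 8 y$ ($L{\left(O,y \right)} = 4 \left(\left(O + y\right) + y\right) = 4 \left(O + 2 y\right) = 4 O + 8 y$)
$- \frac{319}{G{\left(18,-2 \right)}} + \frac{L{\left(o{\left(6,2 \right)},-9 \right)}}{202} = - \frac{319}{16} + \frac{4 \cdot 6 + 8 \left(-9\right)}{202} = \left(-319\right) \frac{1}{16} + \left(24 - 72\right) \frac{1}{202} = - \frac{319}{16} - \frac{24}{101} = - \frac{32603}{1616}$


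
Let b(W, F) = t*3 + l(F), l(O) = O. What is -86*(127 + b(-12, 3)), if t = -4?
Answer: -10148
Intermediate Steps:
b(W, F) = -12 + F (b(W, F) = -4*3 + F = -12 + F)
-86*(127 + b(-12, 3)) = -86*(127 + (-12 + 3)) = -86*(127 - 9) = -86*118 = -10148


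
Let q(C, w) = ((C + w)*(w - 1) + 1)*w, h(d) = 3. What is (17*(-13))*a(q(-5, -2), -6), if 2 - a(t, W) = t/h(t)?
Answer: -11050/3 ≈ -3683.3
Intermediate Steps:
q(C, w) = w*(1 + (-1 + w)*(C + w)) (q(C, w) = ((C + w)*(-1 + w) + 1)*w = ((-1 + w)*(C + w) + 1)*w = (1 + (-1 + w)*(C + w))*w = w*(1 + (-1 + w)*(C + w)))
a(t, W) = 2 - t/3
(17*(-13))*a(q(-5, -2), -6) = (17*(-13))*(2 - (-2)*(1 + (-2)² - 1*(-5) - 1*(-2) - 5*(-2))/3) = -221*(2 - (-2)*(1 + 4 + 5 + 2 + 10)/3) = -221*(2 - (-2)*22/3) = -221*(2 - ⅓*(-44)) = -221*(2 + 44/3) = -221*50/3 = -11050/3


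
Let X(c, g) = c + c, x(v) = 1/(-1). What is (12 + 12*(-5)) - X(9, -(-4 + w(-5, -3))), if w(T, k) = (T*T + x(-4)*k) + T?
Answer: -66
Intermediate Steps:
x(v) = -1
w(T, k) = T + T² - k (w(T, k) = (T*T - k) + T = (T² - k) + T = T + T² - k)
X(c, g) = 2*c
(12 + 12*(-5)) - X(9, -(-4 + w(-5, -3))) = (12 + 12*(-5)) - 2*9 = (12 - 60) - 1*18 = -48 - 18 = -66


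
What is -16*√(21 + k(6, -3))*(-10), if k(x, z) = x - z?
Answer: 160*√30 ≈ 876.36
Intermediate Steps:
-16*√(21 + k(6, -3))*(-10) = -16*√(21 + (6 - 1*(-3)))*(-10) = -16*√(21 + (6 + 3))*(-10) = -16*√(21 + 9)*(-10) = -16*√30*(-10) = 160*√30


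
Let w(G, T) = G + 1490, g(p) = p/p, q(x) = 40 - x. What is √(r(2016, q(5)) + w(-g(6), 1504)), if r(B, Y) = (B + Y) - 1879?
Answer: √1661 ≈ 40.755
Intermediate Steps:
g(p) = 1
r(B, Y) = -1879 + B + Y
w(G, T) = 1490 + G
√(r(2016, q(5)) + w(-g(6), 1504)) = √((-1879 + 2016 + (40 - 1*5)) + (1490 - 1*1)) = √((-1879 + 2016 + (40 - 5)) + (1490 - 1)) = √((-1879 + 2016 + 35) + 1489) = √(172 + 1489) = √1661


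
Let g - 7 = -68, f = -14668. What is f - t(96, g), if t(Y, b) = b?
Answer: -14607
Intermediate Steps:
g = -61 (g = 7 - 68 = -61)
f - t(96, g) = -14668 - 1*(-61) = -14668 + 61 = -14607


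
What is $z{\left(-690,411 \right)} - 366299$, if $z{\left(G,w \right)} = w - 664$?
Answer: $-366552$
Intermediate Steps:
$z{\left(G,w \right)} = -664 + w$
$z{\left(-690,411 \right)} - 366299 = \left(-664 + 411\right) - 366299 = -253 - 366299 = -366552$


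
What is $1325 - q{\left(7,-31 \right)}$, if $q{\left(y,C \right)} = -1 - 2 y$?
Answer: $1340$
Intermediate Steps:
$1325 - q{\left(7,-31 \right)} = 1325 - \left(-1 - 14\right) = 1325 - -15 = 1325 + 15 = 1340$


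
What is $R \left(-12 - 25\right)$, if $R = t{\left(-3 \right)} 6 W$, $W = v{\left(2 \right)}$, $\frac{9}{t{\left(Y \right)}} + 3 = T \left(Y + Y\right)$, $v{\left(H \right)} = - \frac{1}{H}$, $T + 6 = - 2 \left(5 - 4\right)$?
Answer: $\frac{111}{5} \approx 22.2$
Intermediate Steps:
$T = -8$ ($T = -6 - 2 \left(5 - 4\right) = -6 - 2 = -8$)
$t{\left(Y \right)} = \frac{9}{-3 - 16 Y}$ ($t{\left(Y \right)} = \frac{9}{-3 - 8 \left(Y + Y\right)} = \frac{9}{-3 - 8 \cdot 2 Y} = \frac{9}{-3 - 16 Y}$)
$W = - \frac{1}{2} \approx -0.5$
$R = - \frac{3}{5}$ ($R = - \frac{9}{3 + 16 \left(-3\right)} 6 \left(- \frac{1}{2}\right) = - \frac{9}{3 - 48} \cdot 6 \left(- \frac{1}{2}\right) = - \frac{9}{-45} \cdot 6 \left(- \frac{1}{2}\right) = \left(-9\right) \left(- \frac{1}{45}\right) 6 \left(- \frac{1}{2}\right) = \frac{1}{5} \cdot 6 \left(- \frac{1}{2}\right) = \frac{6}{5} \left(- \frac{1}{2}\right) = - \frac{3}{5} \approx -0.6$)
$R \left(-12 - 25\right) = - \frac{3 \left(-12 - 25\right)}{5} = \left(- \frac{3}{5}\right) \left(-37\right) = \frac{111}{5}$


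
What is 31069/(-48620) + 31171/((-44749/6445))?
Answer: -133822014597/29804060 ≈ -4490.1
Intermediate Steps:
31069/(-48620) + 31171/((-44749/6445)) = 31069*(-1/48620) + 31171/((-44749*1/6445)) = -31069/48620 + 31171/(-44749/6445) = -31069/48620 + 31171*(-6445/44749) = -31069/48620 - 2752015/613 = -133822014597/29804060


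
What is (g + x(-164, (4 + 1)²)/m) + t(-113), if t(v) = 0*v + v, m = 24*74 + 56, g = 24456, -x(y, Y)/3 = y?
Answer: 11149217/458 ≈ 24343.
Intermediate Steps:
x(y, Y) = -3*y
m = 1832 (m = 1776 + 56 = 1832)
t(v) = v (t(v) = 0 + v = v)
(g + x(-164, (4 + 1)²)/m) + t(-113) = (24456 - 3*(-164)/1832) - 113 = (24456 + 492*(1/1832)) - 113 = (24456 + 123/458) - 113 = 11200971/458 - 113 = 11149217/458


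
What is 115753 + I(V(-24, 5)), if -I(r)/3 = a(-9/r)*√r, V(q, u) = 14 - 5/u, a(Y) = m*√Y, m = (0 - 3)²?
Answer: 115753 - 81*I ≈ 1.1575e+5 - 81.0*I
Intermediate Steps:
m = 9 (m = (-3)² = 9)
a(Y) = 9*√Y
V(q, u) = 14 - 5/u
I(r) = -81*√r*√(-1/r) (I(r) = -3*9*√(-9/r)*√r = -3*9*(3*√(-1/r))*√r = -3*27*√(-1/r)*√r = -81*√r*√(-1/r))
115753 + I(V(-24, 5)) = 115753 - 81*√(14 - 5/5)*√(-1/(14 - 5/5)) = 115753 - 81*√(14 - 5*⅕)*√(-1/(14 - 5*⅕)) = 115753 - 81*√(14 - 1)*√(-1/(14 - 1)) = 115753 - 81*√13*√(-1/13) = 115753 - 81*√13*I*√13/13 = 115753 - 81*I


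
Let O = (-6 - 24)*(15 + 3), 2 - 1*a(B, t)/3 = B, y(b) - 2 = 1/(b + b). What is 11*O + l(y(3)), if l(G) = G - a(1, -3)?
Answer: -35645/6 ≈ -5940.8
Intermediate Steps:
y(b) = 2 + 1/(2*b) (y(b) = 2 + 1/(b + b) = 2 + 1/(2*b))
a(B, t) = 6 - 3*B
l(G) = -3 + G (l(G) = G - (6 - 3*1) = G - (6 - 3) = G - 1*3 = G - 3 = -3 + G)
O = -540 (O = -30*18 = -540)
11*O + l(y(3)) = 11*(-540) + (-3 + (2 + (1/2)/3)) = -5940 + (-3 + (2 + (1/2)*(1/3))) = -5940 + (-3 + (2 + 1/6)) = -5940 + (-3 + 13/6) = -5940 - 5/6 = -35645/6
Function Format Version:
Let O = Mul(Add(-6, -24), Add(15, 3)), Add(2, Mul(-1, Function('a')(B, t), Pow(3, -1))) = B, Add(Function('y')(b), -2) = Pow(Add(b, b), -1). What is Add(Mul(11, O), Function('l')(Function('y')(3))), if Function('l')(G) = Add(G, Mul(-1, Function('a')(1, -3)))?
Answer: Rational(-35645, 6) ≈ -5940.8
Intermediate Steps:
Function('y')(b) = Add(2, Mul(Rational(1, 2), Pow(b, -1))) (Function('y')(b) = Add(2, Pow(Add(b, b), -1)) = Add(2, Pow(Mul(2, b), -1)) = Add(2, Mul(Rational(1, 2), Pow(b, -1))))
Function('a')(B, t) = Add(6, Mul(-3, B))
Function('l')(G) = Add(-3, G) (Function('l')(G) = Add(G, Mul(-1, Add(6, Mul(-3, 1)))) = Add(G, Mul(-1, Add(6, -3))) = Add(G, Mul(-1, 3)) = Add(G, -3) = Add(-3, G))
O = -540 (O = Mul(-30, 18) = -540)
Add(Mul(11, O), Function('l')(Function('y')(3))) = Add(Mul(11, -540), Add(-3, Add(2, Mul(Rational(1, 2), Pow(3, -1))))) = Add(-5940, Add(-3, Add(2, Mul(Rational(1, 2), Rational(1, 3))))) = Add(-5940, Add(-3, Add(2, Rational(1, 6)))) = Add(-5940, Add(-3, Rational(13, 6))) = Add(-5940, Rational(-5, 6)) = Rational(-35645, 6)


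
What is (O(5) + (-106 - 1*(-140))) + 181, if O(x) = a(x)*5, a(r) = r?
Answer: 240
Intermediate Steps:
O(x) = 5*x (O(x) = x*5 = 5*x)
(O(5) + (-106 - 1*(-140))) + 181 = (5*5 + (-106 - 1*(-140))) + 181 = (25 + (-106 + 140)) + 181 = (25 + 34) + 181 = 59 + 181 = 240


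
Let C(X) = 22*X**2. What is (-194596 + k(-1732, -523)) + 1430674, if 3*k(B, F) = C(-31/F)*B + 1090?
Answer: 338190355484/273529 ≈ 1.2364e+6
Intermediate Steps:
k(B, F) = 1090/3 + 21142*B/(3*F**2) (k(B, F) = ((22*(-31/F)**2)*B + 1090)/3 = ((22*(961/F**2))*B + 1090)/3 = ((21142/F**2)*B + 1090)/3 = (21142*B/F**2 + 1090)/3 = (1090 + 21142*B/F**2)/3 = 1090/3 + 21142*B/(3*F**2))
(-194596 + k(-1732, -523)) + 1430674 = (-194596 + (1090/3 + (21142/3)*(-1732)/(-523)**2)) + 1430674 = (-194596 + (1090/3 + (21142/3)*(-1732)*(1/273529))) + 1430674 = (-194596 + (1090/3 - 36617944/820587)) + 1430674 = (-194596 + 87176222/273529) + 1430674 = -53140473062/273529 + 1430674 = 338190355484/273529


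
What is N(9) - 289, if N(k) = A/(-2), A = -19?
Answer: -559/2 ≈ -279.50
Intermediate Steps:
N(k) = 19/2 (N(k) = -19/(-2) = -19*(-½) = 19/2)
N(9) - 289 = 19/2 - 289 = -559/2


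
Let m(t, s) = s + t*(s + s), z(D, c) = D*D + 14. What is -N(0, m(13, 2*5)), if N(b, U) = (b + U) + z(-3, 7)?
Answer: -293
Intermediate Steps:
z(D, c) = 14 + D² (z(D, c) = D² + 14 = 14 + D²)
m(t, s) = s + 2*s*t (m(t, s) = s + t*(2*s) = s + 2*s*t)
N(b, U) = 23 + U + b (N(b, U) = (b + U) + (14 + (-3)²) = (U + b) + (14 + 9) = (U + b) + 23 = 23 + U + b)
-N(0, m(13, 2*5)) = -(23 + (2*5)*(1 + 2*13) + 0) = -(23 + 10*(1 + 26) + 0) = -(23 + 10*27 + 0) = -(23 + 270 + 0) = -1*293 = -293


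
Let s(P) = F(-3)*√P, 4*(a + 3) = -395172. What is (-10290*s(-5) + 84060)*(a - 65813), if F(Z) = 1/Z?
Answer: -13837032540 - 564608870*I*√5 ≈ -1.3837e+10 - 1.2625e+9*I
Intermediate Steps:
F(Z) = 1/Z
a = -98796 (a = -3 + (¼)*(-395172) = -3 - 98793 = -98796)
s(P) = -√P/3 (s(P) = √P/(-3) = -√P/3)
(-10290*s(-5) + 84060)*(a - 65813) = (-(-3430)*√(-5) + 84060)*(-98796 - 65813) = (-(-3430)*I*√5 + 84060)*(-164609) = (3430*I*√5 + 84060)*(-164609) = (84060 + 3430*I*√5)*(-164609) = -13837032540 - 564608870*I*√5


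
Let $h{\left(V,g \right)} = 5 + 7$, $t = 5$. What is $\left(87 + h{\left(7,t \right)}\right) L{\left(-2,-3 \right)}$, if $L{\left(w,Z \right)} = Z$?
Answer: $-297$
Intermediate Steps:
$h{\left(V,g \right)} = 12$
$\left(87 + h{\left(7,t \right)}\right) L{\left(-2,-3 \right)} = \left(87 + 12\right) \left(-3\right) = 99 \left(-3\right) = -297$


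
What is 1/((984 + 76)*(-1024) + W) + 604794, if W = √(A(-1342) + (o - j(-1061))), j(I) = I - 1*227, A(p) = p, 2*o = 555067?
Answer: 1425112046460592474/2356359432241 - √1109918/2356359432241 ≈ 6.0479e+5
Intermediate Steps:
o = 555067/2 (o = (½)*555067 = 555067/2 ≈ 2.7753e+5)
j(I) = -227 + I (j(I) = I - 227 = -227 + I)
W = √1109918/2 (W = √(-1342 + (555067/2 - (-227 - 1061))) = √(-1342 + (555067/2 - 1*(-1288))) = √(-1342 + (555067/2 + 1288)) = √(-1342 + 557643/2) = √(554959/2) = √1109918/2 ≈ 526.76)
1/((984 + 76)*(-1024) + W) + 604794 = 1/((984 + 76)*(-1024) + √1109918/2) + 604794 = 1/(1060*(-1024) + √1109918/2) + 604794 = 1/(-1085440 + √1109918/2) + 604794 = 604794 + 1/(-1085440 + √1109918/2)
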